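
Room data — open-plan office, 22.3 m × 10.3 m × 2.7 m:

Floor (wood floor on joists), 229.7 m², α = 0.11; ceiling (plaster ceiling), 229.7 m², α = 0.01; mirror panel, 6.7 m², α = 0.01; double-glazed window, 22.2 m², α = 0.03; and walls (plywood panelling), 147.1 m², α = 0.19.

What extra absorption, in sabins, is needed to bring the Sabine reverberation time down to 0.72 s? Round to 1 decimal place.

82.4 sabins

A₁ = Σ Sᵢαᵢ = 229.7×0.11 + 229.7×0.01 + 6.7×0.01 + 22.2×0.03 + 147.1×0.19 = 56.246 sabins.
Target A₂ = 0.161·620.163/0.72 = 138.675 sabins (V = 620.163 m³).
ΔA = A₂ − A₁ = 138.675 − 56.246 = 82.4 sabins.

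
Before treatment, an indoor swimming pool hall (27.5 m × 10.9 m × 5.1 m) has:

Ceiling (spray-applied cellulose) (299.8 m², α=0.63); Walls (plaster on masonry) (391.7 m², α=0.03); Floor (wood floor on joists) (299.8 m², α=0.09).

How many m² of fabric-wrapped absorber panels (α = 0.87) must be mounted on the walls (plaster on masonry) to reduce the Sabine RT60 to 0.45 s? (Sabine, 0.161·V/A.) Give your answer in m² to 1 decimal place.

380.2

Equivalent absorption area: A₁ = 299.8·0.63 + 391.7·0.03 + 299.8·0.09 = 227.607 m².
Required A₂ = 0.161·1528.725/0.45 = 546.944 sabins.
Absorption to add: 546.944 − 227.607 = 319.337 sabins.
Each m² of panel replacing the walls (plaster on masonry) adds (0.87 − 0.03) = 0.84 sabins.
Panel area = 319.337 / 0.84 = 380.2 m².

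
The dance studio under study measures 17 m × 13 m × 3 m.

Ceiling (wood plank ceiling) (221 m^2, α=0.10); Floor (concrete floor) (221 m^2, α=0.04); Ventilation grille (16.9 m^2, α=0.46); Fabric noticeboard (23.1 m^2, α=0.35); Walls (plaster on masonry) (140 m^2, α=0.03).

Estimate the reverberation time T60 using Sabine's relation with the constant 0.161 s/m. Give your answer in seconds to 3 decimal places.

2.093 s

Summing Sᵢαᵢ: 22.100 + 8.840 + 7.774 + 8.085 + 4.200 → A = 50.999 sabins.
Room volume: 663 m³.
T = 0.161 V/A = 0.161·663/50.999 = 2.093 s.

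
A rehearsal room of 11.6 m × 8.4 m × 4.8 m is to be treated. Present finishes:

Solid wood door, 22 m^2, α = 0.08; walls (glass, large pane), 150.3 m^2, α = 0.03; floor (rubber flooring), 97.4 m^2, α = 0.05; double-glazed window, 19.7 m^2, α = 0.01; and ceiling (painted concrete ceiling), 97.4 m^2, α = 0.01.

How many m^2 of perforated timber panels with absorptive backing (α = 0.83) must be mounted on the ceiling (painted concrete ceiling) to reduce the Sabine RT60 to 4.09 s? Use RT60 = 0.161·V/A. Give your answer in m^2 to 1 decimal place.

7.4

Summing Sᵢαᵢ: 1.760 + 4.509 + 4.870 + 0.197 + 0.974 → A₁ = 12.310 sabins.
Required A₂ = 0.161·467.712/4.09 = 18.411 sabins.
ΔA needed = 18.411 − 12.310 = 6.101 sabins.
Each m^2 of panel replacing the ceiling (painted concrete ceiling) adds (0.83 − 0.01) = 0.82 sabins.
Panel area = 6.101 / 0.82 = 7.4 m^2.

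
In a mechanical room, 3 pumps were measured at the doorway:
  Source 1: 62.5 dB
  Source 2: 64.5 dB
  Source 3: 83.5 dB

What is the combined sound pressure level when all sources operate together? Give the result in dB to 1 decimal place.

Σ 10^(Lᵢ/10) = 2.285e+08.
L_total = 10·log₁₀(2.285e+08) = 83.6 dB.

83.6 dB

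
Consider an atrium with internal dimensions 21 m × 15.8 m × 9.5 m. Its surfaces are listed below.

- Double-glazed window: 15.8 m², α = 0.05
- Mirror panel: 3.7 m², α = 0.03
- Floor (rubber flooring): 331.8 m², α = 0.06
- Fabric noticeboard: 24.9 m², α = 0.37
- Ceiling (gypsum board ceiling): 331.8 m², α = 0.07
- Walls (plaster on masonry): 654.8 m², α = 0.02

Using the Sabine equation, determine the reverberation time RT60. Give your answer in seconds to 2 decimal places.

A = Σ Sᵢαᵢ = 15.8·0.05 + 3.7·0.03 + 331.8·0.06 + 24.9·0.37 + 331.8·0.07 + 654.8·0.02 = 66.344 sabins.
Volume V = 21 × 15.8 × 9.5 = 3152.1 m³.
RT60 = 0.161 · V / A = 0.161 × 3152.1 / 66.344 = 7.65 s.

7.65 seconds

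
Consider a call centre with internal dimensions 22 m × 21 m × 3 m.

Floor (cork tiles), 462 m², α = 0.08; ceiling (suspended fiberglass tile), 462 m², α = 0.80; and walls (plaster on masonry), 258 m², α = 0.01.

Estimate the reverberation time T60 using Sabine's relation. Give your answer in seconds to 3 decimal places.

Total absorption A = 462·0.08 + 462·0.80 + 258·0.01
  = 36.960 + 369.600 + 2.580 = 409.140 m² sabins.
V = 22·21·3 = 1386 m³.
RT60 = 0.161 · V / A = 0.161 × 1386 / 409.140 = 0.545 s.

0.545 seconds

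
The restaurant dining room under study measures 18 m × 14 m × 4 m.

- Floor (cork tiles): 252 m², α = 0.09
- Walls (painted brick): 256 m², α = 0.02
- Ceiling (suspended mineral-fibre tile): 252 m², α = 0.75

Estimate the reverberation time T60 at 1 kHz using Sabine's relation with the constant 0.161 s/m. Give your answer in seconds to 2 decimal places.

0.75 s

A = Σ Sᵢαᵢ = 252×0.09 + 256×0.02 + 252×0.75 = 216.800 sabins.
V = 18·14·4 = 1008 m³.
Sabine: RT60 = 0.161 × 1008 / 216.800 = 0.75 s.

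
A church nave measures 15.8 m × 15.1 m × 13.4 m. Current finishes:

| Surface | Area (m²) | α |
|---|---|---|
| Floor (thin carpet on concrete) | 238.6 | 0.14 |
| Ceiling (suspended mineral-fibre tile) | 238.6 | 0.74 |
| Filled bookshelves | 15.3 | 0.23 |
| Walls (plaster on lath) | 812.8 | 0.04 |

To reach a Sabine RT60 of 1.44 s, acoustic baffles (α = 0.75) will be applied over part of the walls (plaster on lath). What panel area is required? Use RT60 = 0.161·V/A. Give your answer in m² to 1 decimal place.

Total absorption A₁ = 238.6·0.14 + 238.6·0.74 + 15.3·0.23 + 812.8·0.04
  = 33.404 + 176.564 + 3.519 + 32.512 = 245.999 m² sabins.
Required A₂ = 0.161·3196.972/1.44 = 357.439 sabins.
Absorption to add: 357.439 − 245.999 = 111.440 sabins.
Net gain per m²: Δα = 0.75 − 0.04 = 0.71.
Area = ΔA/Δα = 111.440/0.71 = 157.0 m².

157.0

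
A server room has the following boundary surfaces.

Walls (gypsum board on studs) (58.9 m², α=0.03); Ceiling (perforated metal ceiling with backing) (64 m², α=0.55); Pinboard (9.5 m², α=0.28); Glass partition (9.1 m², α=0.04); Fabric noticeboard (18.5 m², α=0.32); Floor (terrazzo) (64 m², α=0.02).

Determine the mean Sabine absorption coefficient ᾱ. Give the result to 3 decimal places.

0.211

S = Σ Sᵢ = 58.9 + 64 + 9.5 + 9.1 + 18.5 + 64 = 224.0 m².
Weighted sum Σ Sα = 47.191.
ᾱ = 47.191 / 224.0 = 0.211.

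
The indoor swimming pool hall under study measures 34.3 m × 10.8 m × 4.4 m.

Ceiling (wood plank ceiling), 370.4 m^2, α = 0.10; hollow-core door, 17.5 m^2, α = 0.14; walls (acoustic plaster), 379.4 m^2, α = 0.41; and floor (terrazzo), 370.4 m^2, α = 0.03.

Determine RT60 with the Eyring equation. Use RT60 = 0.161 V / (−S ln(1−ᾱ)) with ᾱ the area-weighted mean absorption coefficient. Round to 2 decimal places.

S = Σ Sᵢ = 1137.7 m^2.
Σ(Sᵢαᵢ) = 370.4·0.10 + 17.5·0.14 + 379.4·0.41 + 370.4·0.03 = 206.156.
ᾱ = 206.156 / 1137.7 = 0.1812.
Eyring denominator: −S ln(1−ᾱ) = 227.444.
V = 34.3 × 10.8 × 4.4 = 1629.936 m³.
RT60 = 0.161 × 1629.936 / 227.444 = 1.15 s.

1.15 seconds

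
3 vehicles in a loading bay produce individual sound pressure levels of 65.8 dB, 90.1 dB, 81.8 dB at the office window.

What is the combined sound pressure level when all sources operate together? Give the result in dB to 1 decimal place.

90.7 dB

Σ 10^(Lᵢ/10) = 1.178e+09.
Back to dB: 10·log₁₀ Σ = 90.7 dB.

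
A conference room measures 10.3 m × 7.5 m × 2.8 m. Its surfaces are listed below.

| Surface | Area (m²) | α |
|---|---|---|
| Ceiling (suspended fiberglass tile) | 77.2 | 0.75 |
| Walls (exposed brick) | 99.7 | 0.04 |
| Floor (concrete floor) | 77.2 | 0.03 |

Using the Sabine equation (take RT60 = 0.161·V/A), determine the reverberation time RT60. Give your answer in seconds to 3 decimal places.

A = Σ Sᵢαᵢ = 77.2·0.75 + 99.7·0.04 + 77.2·0.03 = 64.204 sabins.
Volume V = 10.3 × 7.5 × 2.8 = 216.3 m³.
T = 0.161 V/A = 0.161·216.3/64.204 = 0.542 s.

0.542 seconds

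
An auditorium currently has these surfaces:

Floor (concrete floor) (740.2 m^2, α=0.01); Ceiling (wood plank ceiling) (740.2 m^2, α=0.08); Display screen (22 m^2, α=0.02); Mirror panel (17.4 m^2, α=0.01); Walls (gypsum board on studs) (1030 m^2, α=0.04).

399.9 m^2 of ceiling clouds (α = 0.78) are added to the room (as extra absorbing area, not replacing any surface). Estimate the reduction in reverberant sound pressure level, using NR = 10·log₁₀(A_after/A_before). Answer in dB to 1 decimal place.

5.9 dB

Total absorption A_before = 740.2·0.01 + 740.2·0.08 + 22·0.02 + 17.4·0.01 + 1030·0.04
  = 7.402 + 59.216 + 0.440 + 0.174 + 41.200 = 108.432 m^2 sabins.
Treatment contributes 399.9·0.78 = 311.922 sabins.
A_after = 108.432 + 311.922 = 420.354 sabins.
Reduction = 10 log₁₀(A_after/A_before) = 10 log₁₀(3.8767) = 5.9 dB.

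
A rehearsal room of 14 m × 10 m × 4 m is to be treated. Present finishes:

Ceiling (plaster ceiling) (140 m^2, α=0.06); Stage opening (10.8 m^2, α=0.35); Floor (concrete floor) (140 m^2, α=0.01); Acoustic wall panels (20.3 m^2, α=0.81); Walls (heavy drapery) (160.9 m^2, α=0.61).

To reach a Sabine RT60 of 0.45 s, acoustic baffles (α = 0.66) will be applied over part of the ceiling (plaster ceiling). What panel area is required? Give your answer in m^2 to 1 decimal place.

Summing Sᵢαᵢ: 8.400 + 3.780 + 1.400 + 16.443 + 98.149 → A₁ = 128.172 sabins.
V = 560 m³. Target absorption A₂ = 0.161 × 560 / 0.45 = 200.356 sabins.
ΔA needed = 200.356 − 128.172 = 72.184 sabins.
Net gain per m^2: Δα = 0.66 − 0.06 = 0.60.
Area = ΔA/Δα = 72.184/0.60 = 120.3 m^2.

120.3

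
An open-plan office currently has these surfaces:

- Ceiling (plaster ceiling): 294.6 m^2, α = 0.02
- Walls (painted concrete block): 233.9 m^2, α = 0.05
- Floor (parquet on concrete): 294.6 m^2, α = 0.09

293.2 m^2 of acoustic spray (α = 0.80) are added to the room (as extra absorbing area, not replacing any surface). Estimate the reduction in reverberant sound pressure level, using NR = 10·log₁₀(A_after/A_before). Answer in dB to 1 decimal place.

Summing Sᵢαᵢ: 5.892 + 11.695 + 26.514 → A_before = 44.101 sabins.
Treatment contributes 293.2·0.80 = 234.560 sabins.
A_after = 44.101 + 234.560 = 278.661 sabins.
Reduction = 10 log₁₀(A_after/A_before) = 10 log₁₀(6.3187) = 8.0 dB.

8.0 dB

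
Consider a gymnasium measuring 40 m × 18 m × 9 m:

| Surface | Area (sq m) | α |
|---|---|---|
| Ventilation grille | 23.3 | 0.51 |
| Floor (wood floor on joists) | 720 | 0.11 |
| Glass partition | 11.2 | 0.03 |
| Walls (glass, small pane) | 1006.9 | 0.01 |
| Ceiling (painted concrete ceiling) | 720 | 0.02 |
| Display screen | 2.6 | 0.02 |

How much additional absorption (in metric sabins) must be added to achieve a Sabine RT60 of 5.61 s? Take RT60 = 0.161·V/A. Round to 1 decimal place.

A₁ = Σ Sᵢαᵢ = 23.3×0.51 + 720×0.11 + 11.2×0.03 + 1006.9×0.01 + 720×0.02 + 2.6×0.02 = 115.940 sabins.
Target A₂ = 0.161·6480/5.61 = 185.968 sabins (V = 6480 m³).
ΔA = A₂ − A₁ = 185.968 − 115.940 = 70.0 sabins.

70.0 sabins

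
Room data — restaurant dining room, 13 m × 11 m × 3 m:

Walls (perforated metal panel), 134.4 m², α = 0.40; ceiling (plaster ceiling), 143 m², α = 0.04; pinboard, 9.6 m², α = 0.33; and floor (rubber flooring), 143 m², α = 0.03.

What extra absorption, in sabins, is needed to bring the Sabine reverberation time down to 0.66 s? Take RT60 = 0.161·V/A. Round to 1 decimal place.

Equivalent absorption area: A₁ = 134.4·0.40 + 143·0.04 + 9.6·0.33 + 143·0.03 = 66.938 m².
Target A₂ = 0.161·429/0.66 = 104.650 sabins (V = 429 m³).
Shortfall: 104.650 − 66.938 = 37.7 sabins.

37.7 sabins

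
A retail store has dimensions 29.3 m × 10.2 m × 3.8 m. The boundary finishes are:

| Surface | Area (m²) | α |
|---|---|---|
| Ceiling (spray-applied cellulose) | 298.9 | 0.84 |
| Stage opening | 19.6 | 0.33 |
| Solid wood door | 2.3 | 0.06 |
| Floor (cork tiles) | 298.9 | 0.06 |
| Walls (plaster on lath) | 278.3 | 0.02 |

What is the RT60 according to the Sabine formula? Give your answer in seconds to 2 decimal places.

Total absorption A = 298.9×0.84 + 19.6×0.33 + 2.3×0.06 + 298.9×0.06 + 278.3×0.02
  = 251.076 + 6.468 + 0.138 + 17.934 + 5.566 = 281.182 m² sabins.
Room volume: 1135.668 m³.
T = 0.161 V/A = 0.161·1135.668/281.182 = 0.65 s.

0.65 s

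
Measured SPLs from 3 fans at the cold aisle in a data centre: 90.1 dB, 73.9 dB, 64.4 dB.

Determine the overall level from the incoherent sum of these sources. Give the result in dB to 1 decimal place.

90.2 dB

Sum in the linear (power) domain: Σ 10^(Lᵢ/10) = 10^(90.1/10) + 10^(73.9/10) + 10^(64.4/10) = 1.051e+09.
Back to dB: 10·log₁₀ Σ = 90.2 dB.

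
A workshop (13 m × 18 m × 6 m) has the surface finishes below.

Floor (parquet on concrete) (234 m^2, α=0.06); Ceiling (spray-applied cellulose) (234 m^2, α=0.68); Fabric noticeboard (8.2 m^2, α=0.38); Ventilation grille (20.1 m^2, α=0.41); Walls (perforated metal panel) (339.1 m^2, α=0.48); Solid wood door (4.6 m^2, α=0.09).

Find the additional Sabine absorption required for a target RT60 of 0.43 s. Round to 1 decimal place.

178.0 sabins

Summing Sᵢαᵢ: 14.040 + 159.120 + 3.116 + 8.241 + 162.768 + 0.414 → A₁ = 347.699 sabins.
Target A₂ = 0.161·1404/0.43 = 525.684 sabins (V = 1404 m³).
ΔA = A₂ − A₁ = 525.684 − 347.699 = 178.0 sabins.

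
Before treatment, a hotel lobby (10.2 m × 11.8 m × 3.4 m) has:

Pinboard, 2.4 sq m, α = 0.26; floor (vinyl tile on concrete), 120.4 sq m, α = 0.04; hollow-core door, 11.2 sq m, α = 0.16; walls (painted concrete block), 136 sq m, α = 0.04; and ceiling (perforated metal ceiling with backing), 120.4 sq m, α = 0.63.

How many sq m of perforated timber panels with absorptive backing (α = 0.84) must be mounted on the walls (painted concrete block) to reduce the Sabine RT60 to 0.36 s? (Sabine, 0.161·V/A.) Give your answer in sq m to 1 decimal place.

Equivalent absorption area: A₁ = 2.4*0.26 + 120.4*0.04 + 11.2*0.16 + 136*0.04 + 120.4*0.63 = 88.524 sq m.
Required A₂ = 0.161·409.224/0.36 = 183.014 sabins.
Absorption to add: 183.014 − 88.524 = 94.490 sabins.
Each sq m of panel replacing the walls (painted concrete block) adds (0.84 − 0.04) = 0.80 sabins.
Panel area = 94.490 / 0.80 = 118.1 sq m.

118.1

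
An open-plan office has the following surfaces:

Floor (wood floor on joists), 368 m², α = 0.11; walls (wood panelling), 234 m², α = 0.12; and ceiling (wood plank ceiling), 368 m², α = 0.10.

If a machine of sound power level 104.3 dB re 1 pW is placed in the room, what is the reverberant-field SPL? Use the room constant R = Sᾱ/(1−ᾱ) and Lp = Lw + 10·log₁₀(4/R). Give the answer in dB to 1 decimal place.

Σ(Sᵢαᵢ) = 368×0.11 + 234×0.12 + 368×0.10 = 105.360; total area S = 970.0 m².
ᾱ = 0.1086, so room constant R = A/(1−ᾱ) = 118.196 m².
Lp = Lw + 10 log₁₀(4/R) = 104.3 -14.71 = 89.6 dB.

89.6 dB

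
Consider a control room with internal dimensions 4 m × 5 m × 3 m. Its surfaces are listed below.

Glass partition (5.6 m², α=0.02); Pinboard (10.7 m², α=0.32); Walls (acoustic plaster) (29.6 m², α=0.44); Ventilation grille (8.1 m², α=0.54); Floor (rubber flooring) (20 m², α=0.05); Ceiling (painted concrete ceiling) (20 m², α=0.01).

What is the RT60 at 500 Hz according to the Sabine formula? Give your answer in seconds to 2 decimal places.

A = Σ Sᵢαᵢ = 5.6*0.02 + 10.7*0.32 + 29.6*0.44 + 8.1*0.54 + 20*0.05 + 20*0.01 = 22.134 sabins.
Room volume: 60 m³.
Sabine: RT60 = 0.161 × 60 / 22.134 = 0.44 s.

0.44 s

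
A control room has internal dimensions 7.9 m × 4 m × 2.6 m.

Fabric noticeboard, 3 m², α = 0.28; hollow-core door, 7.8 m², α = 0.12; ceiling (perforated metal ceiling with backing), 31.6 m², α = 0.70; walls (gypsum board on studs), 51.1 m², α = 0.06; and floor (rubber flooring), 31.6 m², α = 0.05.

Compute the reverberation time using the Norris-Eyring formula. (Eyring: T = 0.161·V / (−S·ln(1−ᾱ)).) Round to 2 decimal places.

0.41 s

S = Σ Sᵢ = 125.1 m².
Absorption A = 3·0.28 + 7.8·0.12 + 31.6·0.70 + 51.1·0.06 + 31.6·0.05 = 28.542 sabins.
ᾱ = 28.542 / 125.1 = 0.2282.
Eyring denominator: −S ln(1−ᾱ) = 32.405.
V = 7.9 × 4 × 2.6 = 82.16 m³.
T = 0.161·V/[−S·ln(1−ᾱ)] = 0.161·82.16/32.405 = 0.41 s.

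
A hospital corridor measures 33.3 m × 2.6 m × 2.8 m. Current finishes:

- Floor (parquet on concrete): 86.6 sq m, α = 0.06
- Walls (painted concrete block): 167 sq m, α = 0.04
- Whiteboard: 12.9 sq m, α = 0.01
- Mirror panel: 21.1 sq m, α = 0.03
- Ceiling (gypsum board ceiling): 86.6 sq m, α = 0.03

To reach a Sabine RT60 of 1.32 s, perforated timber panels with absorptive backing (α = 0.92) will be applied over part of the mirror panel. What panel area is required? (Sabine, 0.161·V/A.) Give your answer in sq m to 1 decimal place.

A₁ = Σ Sᵢαᵢ = 86.6*0.06 + 167*0.04 + 12.9*0.01 + 21.1*0.03 + 86.6*0.03 = 15.236 sabins.
V = 242.424 m³. Target absorption A₂ = 0.161 × 242.424 / 1.32 = 29.568 sabins.
ΔA needed = 29.568 − 15.236 = 14.332 sabins.
Net gain per sq m: Δα = 0.92 − 0.03 = 0.89.
Panel area = 14.332 / 0.89 = 16.1 sq m.

16.1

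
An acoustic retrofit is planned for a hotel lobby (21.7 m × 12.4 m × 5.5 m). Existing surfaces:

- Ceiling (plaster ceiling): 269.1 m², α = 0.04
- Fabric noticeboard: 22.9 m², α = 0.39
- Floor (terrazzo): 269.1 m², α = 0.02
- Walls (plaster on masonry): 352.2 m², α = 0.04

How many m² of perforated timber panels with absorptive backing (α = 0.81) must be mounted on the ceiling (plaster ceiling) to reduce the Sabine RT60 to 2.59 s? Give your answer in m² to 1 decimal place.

68.6

Total absorption A₁ = 269.1×0.04 + 22.9×0.39 + 269.1×0.02 + 352.2×0.04
  = 10.764 + 8.931 + 5.382 + 14.088 = 39.165 m² sabins.
V = 1479.94 m³. Target absorption A₂ = 0.161 × 1479.94 / 2.59 = 91.996 sabins.
ΔA needed = 91.996 − 39.165 = 52.831 sabins.
Each m² of panel replacing the ceiling (plaster ceiling) adds (0.81 − 0.04) = 0.77 sabins.
Area = ΔA/Δα = 52.831/0.77 = 68.6 m².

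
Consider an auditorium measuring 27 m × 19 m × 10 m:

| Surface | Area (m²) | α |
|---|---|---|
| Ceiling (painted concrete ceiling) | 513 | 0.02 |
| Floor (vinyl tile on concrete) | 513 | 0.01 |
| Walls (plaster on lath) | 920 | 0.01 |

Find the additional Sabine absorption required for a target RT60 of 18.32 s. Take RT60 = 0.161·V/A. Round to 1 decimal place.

Summing Sᵢαᵢ: 10.260 + 5.130 + 9.200 → A₁ = 24.590 sabins.
For T = 18.32 s, need A₂ = 0.161·V/T = 0.161·5130/18.32 = 45.084 sabins.
Shortfall: 45.084 − 24.590 = 20.5 sabins.

20.5 sabins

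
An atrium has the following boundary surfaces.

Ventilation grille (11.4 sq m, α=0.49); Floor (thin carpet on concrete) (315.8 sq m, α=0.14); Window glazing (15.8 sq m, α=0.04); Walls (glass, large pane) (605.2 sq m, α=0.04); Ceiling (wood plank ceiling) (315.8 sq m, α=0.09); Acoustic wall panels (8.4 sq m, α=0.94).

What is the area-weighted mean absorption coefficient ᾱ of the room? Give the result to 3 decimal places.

Total surface area S = 1272.4 sq m.
Σ(Sᵢαᵢ) = 11.4*0.49 + 315.8*0.14 + 15.8*0.04 + 605.2*0.04 + 315.8*0.09 + 8.4*0.94 = 110.956.
ᾱ = A/S = 0.087.

0.087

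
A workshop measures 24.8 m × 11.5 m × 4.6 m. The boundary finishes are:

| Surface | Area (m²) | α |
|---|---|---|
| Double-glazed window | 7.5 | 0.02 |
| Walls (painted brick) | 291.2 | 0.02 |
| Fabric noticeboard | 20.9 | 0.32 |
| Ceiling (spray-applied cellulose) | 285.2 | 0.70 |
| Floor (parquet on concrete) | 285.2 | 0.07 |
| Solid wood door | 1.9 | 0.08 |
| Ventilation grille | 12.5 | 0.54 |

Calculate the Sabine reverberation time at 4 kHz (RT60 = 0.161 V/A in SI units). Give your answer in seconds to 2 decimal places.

Total absorption A = 7.5*0.02 + 291.2*0.02 + 20.9*0.32 + 285.2*0.70 + 285.2*0.07 + 1.9*0.08 + 12.5*0.54
  = 0.150 + 5.824 + 6.688 + 199.640 + 19.964 + 0.152 + 6.750 = 239.168 m² sabins.
Room volume: 1311.92 m³.
Sabine: RT60 = 0.161 × 1311.92 / 239.168 = 0.88 s.

0.88 sec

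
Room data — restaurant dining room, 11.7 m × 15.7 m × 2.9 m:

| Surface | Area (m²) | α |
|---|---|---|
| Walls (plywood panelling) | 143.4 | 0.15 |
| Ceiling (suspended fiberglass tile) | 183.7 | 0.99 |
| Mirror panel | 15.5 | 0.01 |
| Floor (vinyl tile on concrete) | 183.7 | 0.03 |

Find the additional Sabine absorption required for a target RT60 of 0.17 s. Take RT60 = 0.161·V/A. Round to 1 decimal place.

295.5 sabins

Equivalent absorption area: A₁ = 143.4·0.15 + 183.7·0.99 + 15.5·0.01 + 183.7·0.03 = 209.039 m².
V = 532.701 m³. Required absorption A₂ = 0.161 × 532.701 / 0.17 = 504.499 sabins.
Additional absorption ΔA = 504.499 − 209.039 = 295.5 sabins.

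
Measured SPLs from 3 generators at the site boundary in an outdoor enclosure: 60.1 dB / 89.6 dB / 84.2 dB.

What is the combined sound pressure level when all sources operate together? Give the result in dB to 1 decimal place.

90.7 dB

Converting to relative power and adding: 10^(60.1/10) + 10^(89.6/10) + 10^(84.2/10) = 1.176e+09.
Combined level = 10 log₁₀(1.176e+09) = 90.7 dB.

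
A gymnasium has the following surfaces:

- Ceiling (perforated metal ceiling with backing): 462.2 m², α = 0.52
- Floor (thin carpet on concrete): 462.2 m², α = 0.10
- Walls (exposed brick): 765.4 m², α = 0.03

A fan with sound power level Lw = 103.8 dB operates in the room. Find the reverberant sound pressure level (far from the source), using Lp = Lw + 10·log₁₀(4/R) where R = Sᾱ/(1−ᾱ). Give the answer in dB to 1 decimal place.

A = 309.526 sabins; S = 1689.8 m².
ᾱ = 0.1832, so room constant R = A/(1−ᾱ) = 378.950 m².
Lp = 103.8 + 10·log₁₀(4/378.950) = 103.8 + (-19.77) = 84.0 dB.

84.0 dB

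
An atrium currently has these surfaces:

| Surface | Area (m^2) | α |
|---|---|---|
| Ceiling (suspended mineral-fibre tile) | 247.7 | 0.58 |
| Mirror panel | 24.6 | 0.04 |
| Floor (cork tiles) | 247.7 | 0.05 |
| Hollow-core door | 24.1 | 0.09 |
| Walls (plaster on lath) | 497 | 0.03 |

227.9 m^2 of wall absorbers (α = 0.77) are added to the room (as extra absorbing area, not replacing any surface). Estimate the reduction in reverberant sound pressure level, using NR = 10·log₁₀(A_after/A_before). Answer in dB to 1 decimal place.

3.0 dB

Summing Sᵢαᵢ: 143.666 + 0.984 + 12.385 + 2.169 + 14.910 → A_before = 174.114 sabins.
Treatment contributes 227.9·0.77 = 175.483 sabins.
New total A_after = 349.597 sabins.
Reduction = 10 log₁₀(A_after/A_before) = 10 log₁₀(2.0079) = 3.0 dB.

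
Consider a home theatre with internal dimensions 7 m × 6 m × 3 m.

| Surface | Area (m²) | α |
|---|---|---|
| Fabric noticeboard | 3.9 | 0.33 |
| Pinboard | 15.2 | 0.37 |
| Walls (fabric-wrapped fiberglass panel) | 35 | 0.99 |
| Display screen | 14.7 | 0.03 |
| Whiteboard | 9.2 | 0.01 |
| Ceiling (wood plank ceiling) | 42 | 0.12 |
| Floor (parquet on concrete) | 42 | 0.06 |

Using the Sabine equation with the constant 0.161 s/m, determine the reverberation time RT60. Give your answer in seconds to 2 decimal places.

A = Σ Sᵢαᵢ = 3.9·0.33 + 15.2·0.37 + 35·0.99 + 14.7·0.03 + 9.2·0.01 + 42·0.12 + 42·0.06 = 49.654 sabins.
Volume V = 7 × 6 × 3 = 126 m³.
Sabine: RT60 = 0.161 × 126 / 49.654 = 0.41 s.

0.41 sec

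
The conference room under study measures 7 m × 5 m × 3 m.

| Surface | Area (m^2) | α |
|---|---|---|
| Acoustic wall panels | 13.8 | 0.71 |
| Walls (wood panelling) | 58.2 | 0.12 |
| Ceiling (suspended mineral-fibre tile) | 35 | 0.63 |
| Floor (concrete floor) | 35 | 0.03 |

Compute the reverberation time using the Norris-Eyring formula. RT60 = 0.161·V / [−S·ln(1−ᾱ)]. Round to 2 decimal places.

Total surface area S = 13.8 + 58.2 + 35 + 35 = 142.0 m^2.
Absorption A = 13.8×0.71 + 58.2×0.12 + 35×0.63 + 35×0.03 = 39.882 sabins.
Mean coefficient ᾱ = A/S = 0.2809.
Eyring denominator: −S ln(1−ᾱ) = 46.825.
V = 7 × 5 × 3 = 105 m³.
T = 0.161·V/[−S·ln(1−ᾱ)] = 0.161·105/46.825 = 0.36 s.

0.36 seconds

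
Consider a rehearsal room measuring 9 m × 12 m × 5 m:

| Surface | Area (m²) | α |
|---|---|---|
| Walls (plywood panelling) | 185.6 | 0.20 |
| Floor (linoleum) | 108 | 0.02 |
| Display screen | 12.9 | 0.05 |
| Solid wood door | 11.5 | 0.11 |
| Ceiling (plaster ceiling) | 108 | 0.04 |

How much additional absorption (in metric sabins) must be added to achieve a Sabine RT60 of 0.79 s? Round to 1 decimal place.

Total absorption A₁ = 185.6×0.20 + 108×0.02 + 12.9×0.05 + 11.5×0.11 + 108×0.04
  = 37.120 + 2.160 + 0.645 + 1.265 + 4.320 = 45.510 m² sabins.
Target A₂ = 0.161·540/0.79 = 110.051 sabins (V = 540 m³).
Shortfall: 110.051 − 45.510 = 64.5 sabins.

64.5 sabins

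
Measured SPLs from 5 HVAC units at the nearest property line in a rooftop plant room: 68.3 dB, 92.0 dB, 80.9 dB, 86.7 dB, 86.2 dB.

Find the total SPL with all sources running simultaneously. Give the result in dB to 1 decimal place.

94.1 dB

Sum in the linear (power) domain: Σ 10^(Lᵢ/10) = 10^(68.3/10) + 10^(92.0/10) + 10^(80.9/10) + 10^(86.7/10) + 10^(86.2/10) = 2.599e+09.
L_total = 10·log₁₀(2.599e+09) = 94.1 dB.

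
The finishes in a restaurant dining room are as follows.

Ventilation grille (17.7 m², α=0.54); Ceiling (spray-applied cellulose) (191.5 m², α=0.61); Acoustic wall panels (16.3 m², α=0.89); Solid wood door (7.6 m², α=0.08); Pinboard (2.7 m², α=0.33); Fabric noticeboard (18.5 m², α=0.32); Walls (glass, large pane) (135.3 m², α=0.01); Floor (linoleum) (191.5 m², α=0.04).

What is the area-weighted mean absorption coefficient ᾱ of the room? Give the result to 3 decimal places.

0.271

Total surface area S = 581.1 m².
A = 17.7·0.54 + 191.5·0.61 + 16.3·0.89 + 7.6·0.08 + 2.7·0.33 + 18.5·0.32 + 135.3·0.01 + 191.5·0.04 = 157.312 sabins.
ᾱ = 157.312 / 581.1 = 0.271.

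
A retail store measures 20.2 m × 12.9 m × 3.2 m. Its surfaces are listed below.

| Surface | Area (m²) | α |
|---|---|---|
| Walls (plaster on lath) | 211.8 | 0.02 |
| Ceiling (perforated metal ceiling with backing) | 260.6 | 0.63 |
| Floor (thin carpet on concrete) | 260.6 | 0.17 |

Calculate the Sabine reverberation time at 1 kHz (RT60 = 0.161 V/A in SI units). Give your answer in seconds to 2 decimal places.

Total absorption A = 211.8×0.02 + 260.6×0.63 + 260.6×0.17
  = 4.236 + 164.178 + 44.302 = 212.716 m² sabins.
Volume V = 20.2 × 12.9 × 3.2 = 833.856 m³.
RT60 = 0.161 · V / A = 0.161 × 833.856 / 212.716 = 0.63 s.

0.63 s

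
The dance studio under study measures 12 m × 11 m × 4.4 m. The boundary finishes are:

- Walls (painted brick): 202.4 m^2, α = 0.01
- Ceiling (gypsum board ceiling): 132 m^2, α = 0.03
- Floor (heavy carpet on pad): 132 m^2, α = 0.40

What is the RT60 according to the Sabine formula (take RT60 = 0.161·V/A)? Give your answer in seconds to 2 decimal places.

Equivalent absorption area: A = 202.4×0.01 + 132×0.03 + 132×0.40 = 58.784 m^2.
V = 12·11·4.4 = 580.8 m³.
T = 0.161 V/A = 0.161·580.8/58.784 = 1.59 s.

1.59 s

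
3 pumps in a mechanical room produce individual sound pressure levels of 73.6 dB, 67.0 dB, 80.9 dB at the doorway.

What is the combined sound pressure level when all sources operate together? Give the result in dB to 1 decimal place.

81.8 dB

Σ 10^(Lᵢ/10) = 1.509e+08.
Combined level = 10 log₁₀(1.509e+08) = 81.8 dB.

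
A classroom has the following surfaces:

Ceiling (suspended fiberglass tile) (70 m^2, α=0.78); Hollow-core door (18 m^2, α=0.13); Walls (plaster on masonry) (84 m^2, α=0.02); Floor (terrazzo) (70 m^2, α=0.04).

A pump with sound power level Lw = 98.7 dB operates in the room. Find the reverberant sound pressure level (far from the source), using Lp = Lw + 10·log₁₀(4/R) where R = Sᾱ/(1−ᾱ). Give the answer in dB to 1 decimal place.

85.6 dB

Σ(Sᵢαᵢ) = 70×0.78 + 18×0.13 + 84×0.02 + 70×0.04 = 61.420; total area S = 242.0 m^2.
ᾱ = 61.420/242.0 = 0.2538; R = Sᾱ/(1−ᾱ) = 61.420/(1−0.2538) = 82.310 m^2.
Lp = 98.7 + 10·log₁₀(4/82.310) = 98.7 + (-13.13) = 85.6 dB.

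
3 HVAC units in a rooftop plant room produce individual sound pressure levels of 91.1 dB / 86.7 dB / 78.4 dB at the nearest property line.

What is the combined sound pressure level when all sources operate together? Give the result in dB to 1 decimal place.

Converting to relative power and adding: 10^(91.1/10) + 10^(86.7/10) + 10^(78.4/10) = 1.825e+09.
Combined level = 10 log₁₀(1.825e+09) = 92.6 dB.

92.6 dB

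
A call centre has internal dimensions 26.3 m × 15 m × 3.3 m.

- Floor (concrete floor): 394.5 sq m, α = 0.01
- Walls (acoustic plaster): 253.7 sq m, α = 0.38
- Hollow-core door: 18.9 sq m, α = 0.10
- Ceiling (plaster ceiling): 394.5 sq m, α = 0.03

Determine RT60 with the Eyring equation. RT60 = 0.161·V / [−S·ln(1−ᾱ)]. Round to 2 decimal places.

1.74 sec

Total surface area S = 394.5 + 253.7 + 18.9 + 394.5 = 1061.6 sq m.
Σ(Sᵢαᵢ) = 394.5×0.01 + 253.7×0.38 + 18.9×0.10 + 394.5×0.03 = 114.076.
ᾱ = 114.076 / 1061.6 = 0.1075.
Eyring denominator: −S ln(1−ᾱ) = 120.734.
V = 26.3 × 15 × 3.3 = 1301.85 m³.
T = 0.161·V/[−S·ln(1−ᾱ)] = 0.161·1301.85/120.734 = 1.74 s.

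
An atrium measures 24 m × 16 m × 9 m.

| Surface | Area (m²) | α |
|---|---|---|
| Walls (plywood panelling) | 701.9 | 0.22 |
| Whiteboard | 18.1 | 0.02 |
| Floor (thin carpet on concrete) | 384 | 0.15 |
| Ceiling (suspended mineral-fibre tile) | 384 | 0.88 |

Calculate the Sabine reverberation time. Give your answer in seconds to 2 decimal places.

1.01 sec

Total absorption A = 701.9×0.22 + 18.1×0.02 + 384×0.15 + 384×0.88
  = 154.418 + 0.362 + 57.600 + 337.920 = 550.300 m² sabins.
Volume V = 24 × 16 × 9 = 3456 m³.
Sabine: RT60 = 0.161 × 3456 / 550.300 = 1.01 s.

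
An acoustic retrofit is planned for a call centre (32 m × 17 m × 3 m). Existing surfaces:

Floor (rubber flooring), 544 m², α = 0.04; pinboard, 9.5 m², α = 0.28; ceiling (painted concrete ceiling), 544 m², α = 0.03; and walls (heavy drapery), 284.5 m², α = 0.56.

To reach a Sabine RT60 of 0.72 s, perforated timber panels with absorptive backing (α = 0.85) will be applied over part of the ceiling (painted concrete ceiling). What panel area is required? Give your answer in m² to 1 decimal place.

Total absorption A₁ = 544×0.04 + 9.5×0.28 + 544×0.03 + 284.5×0.56
  = 21.760 + 2.660 + 16.320 + 159.320 = 200.060 m² sabins.
V = 1632 m³. Target absorption A₂ = 0.161 × 1632 / 0.72 = 364.933 sabins.
ΔA needed = 364.933 − 200.060 = 164.873 sabins.
Each m² of panel replacing the ceiling (painted concrete ceiling) adds (0.85 − 0.03) = 0.82 sabins.
Area = ΔA/Δα = 164.873/0.82 = 201.1 m².

201.1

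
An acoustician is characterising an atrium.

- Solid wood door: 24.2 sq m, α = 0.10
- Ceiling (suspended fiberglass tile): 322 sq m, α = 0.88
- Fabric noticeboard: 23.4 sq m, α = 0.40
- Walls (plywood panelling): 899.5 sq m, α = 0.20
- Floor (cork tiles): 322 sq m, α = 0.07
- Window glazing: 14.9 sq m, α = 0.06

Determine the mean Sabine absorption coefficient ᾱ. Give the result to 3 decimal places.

0.310

S = Σ Sᵢ = 24.2 + 322 + 23.4 + 899.5 + 322 + 14.9 = 1606.0 sq m.
Weighted sum Σ Sα = 498.474.
ᾱ = A/S = 0.310.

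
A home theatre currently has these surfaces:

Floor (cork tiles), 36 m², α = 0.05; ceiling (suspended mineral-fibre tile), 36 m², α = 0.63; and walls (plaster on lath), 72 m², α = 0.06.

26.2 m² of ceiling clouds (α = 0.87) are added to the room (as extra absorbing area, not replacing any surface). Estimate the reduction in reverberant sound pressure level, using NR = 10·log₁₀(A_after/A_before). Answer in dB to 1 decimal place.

2.5 dB

Equivalent absorption area: A_before = 36×0.05 + 36×0.63 + 72×0.06 = 28.800 m².
Added absorption = 26.2 × 0.87 = 22.794 sabins.
A_after = 28.800 + 22.794 = 51.594 sabins.
Reduction = 10 log₁₀(A_after/A_before) = 10 log₁₀(1.7915) = 2.5 dB.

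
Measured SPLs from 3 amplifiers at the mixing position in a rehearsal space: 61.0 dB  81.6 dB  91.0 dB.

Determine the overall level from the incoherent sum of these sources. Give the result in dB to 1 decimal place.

Σ 10^(Lᵢ/10) = 1.405e+09.
L_total = 10·log₁₀(1.405e+09) = 91.5 dB.

91.5 dB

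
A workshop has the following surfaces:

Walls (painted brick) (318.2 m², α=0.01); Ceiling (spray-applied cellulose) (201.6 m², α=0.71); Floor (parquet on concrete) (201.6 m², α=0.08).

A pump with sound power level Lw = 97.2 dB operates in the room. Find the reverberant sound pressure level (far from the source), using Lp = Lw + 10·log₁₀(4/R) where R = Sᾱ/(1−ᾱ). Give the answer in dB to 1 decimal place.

80.0 dB

Σ(Sᵢαᵢ) = 318.2×0.01 + 201.6×0.71 + 201.6×0.08 = 162.446; total area S = 721.4 m².
ᾱ = 0.2252, so room constant R = A/(1−ᾱ) = 209.662 m².
Lp = Lw + 10 log₁₀(4/R) = 97.2 -17.19 = 80.0 dB.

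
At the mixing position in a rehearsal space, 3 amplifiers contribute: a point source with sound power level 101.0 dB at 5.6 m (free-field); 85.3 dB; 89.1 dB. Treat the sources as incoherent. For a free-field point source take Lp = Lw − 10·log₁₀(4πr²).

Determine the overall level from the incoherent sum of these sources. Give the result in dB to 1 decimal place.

90.7 dB

Source at 5.6 m: Lp = 101.0 − 10·log₁₀(4π·5.6²) = 101.0 − 10·log₁₀(394.081) = 75.0 dB.
Sum in the linear (power) domain: Σ 10^(Lᵢ/10) = 10^(75.0/10) + 10^(85.3/10) + 10^(89.1/10) = 1.183e+09.
Back to dB: 10·log₁₀ Σ = 90.7 dB.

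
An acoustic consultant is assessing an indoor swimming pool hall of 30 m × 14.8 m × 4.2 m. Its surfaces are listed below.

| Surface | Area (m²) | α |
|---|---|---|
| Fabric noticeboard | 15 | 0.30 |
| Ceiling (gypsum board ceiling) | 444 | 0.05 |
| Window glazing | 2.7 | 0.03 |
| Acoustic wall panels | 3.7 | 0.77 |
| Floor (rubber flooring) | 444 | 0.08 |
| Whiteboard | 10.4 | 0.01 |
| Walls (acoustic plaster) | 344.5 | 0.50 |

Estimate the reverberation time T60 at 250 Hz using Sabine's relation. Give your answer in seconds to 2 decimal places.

1.26 seconds

Equivalent absorption area: A = 15×0.30 + 444×0.05 + 2.7×0.03 + 3.7×0.77 + 444×0.08 + 10.4×0.01 + 344.5×0.50 = 237.504 m².
V = 30·14.8·4.2 = 1864.8 m³.
T = 0.161 V/A = 0.161·1864.8/237.504 = 1.26 s.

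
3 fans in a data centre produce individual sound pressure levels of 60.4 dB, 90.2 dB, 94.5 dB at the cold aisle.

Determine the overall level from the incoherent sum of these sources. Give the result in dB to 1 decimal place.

Converting to relative power and adding: 10^(60.4/10) + 10^(90.2/10) + 10^(94.5/10) = 3.867e+09.
Back to dB: 10·log₁₀ Σ = 95.9 dB.

95.9 dB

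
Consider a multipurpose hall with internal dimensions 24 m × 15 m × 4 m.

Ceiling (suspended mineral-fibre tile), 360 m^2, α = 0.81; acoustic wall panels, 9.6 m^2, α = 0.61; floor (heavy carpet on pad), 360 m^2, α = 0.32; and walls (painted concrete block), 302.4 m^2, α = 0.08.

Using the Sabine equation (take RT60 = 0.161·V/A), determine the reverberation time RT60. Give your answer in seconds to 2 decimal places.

0.53 sec

Total absorption A = 360*0.81 + 9.6*0.61 + 360*0.32 + 302.4*0.08
  = 291.600 + 5.856 + 115.200 + 24.192 = 436.848 m^2 sabins.
Volume V = 24 × 15 × 4 = 1440 m³.
Sabine: RT60 = 0.161 × 1440 / 436.848 = 0.53 s.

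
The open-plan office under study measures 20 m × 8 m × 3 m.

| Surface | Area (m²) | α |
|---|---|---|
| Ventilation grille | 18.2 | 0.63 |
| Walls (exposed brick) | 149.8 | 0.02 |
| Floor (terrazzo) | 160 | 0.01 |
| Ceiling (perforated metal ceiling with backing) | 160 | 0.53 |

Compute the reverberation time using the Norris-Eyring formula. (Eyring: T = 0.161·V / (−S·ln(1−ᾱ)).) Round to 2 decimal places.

S = Σ Sᵢ = 488.0 m².
Absorption A = 18.2·0.63 + 149.8·0.02 + 160·0.01 + 160·0.53 = 100.862 sabins.
ᾱ = 100.862 / 488.0 = 0.2067.
−S·ln(1−ᾱ) = −488.0 × ln(1 − 0.2067) = 112.998.
V = 20 × 8 × 3 = 480 m³.
T = 0.161·V/[−S·ln(1−ᾱ)] = 0.161·480/112.998 = 0.68 s.

0.68 seconds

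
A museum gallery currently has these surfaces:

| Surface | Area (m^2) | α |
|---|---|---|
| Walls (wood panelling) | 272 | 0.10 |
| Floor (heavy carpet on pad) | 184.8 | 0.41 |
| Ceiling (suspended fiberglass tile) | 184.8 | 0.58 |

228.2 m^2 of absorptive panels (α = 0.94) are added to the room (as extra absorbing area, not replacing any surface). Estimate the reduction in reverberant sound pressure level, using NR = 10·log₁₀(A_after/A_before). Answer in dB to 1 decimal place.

3.1 dB

Equivalent absorption area: A_before = 272*0.10 + 184.8*0.41 + 184.8*0.58 = 210.152 m^2.
Treatment contributes 228.2·0.94 = 214.508 sabins.
New total A_after = 424.660 sabins.
NR = 10·log₁₀(424.660/210.152) = 3.1 dB.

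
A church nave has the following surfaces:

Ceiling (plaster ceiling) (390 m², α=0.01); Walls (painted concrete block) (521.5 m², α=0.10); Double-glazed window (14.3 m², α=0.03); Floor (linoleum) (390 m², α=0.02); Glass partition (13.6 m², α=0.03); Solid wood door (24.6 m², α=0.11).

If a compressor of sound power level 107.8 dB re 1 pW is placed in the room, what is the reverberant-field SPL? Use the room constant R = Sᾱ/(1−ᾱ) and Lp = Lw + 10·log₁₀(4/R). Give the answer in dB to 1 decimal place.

95.3 dB

A = 67.393 sabins; S = 1354.0 m².
ᾱ = 67.393/1354.0 = 0.0498; R = Sᾱ/(1−ᾱ) = 67.393/(1−0.0498) = 70.925 m².
Lp = Lw + 10 log₁₀(4/R) = 107.8 -12.49 = 95.3 dB.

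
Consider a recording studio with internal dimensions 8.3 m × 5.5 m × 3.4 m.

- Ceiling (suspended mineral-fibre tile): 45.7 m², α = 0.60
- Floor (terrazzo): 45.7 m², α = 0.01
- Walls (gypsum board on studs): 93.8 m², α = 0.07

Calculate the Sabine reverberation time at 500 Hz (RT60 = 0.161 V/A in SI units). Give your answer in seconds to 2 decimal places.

Total absorption A = 45.7×0.60 + 45.7×0.01 + 93.8×0.07
  = 27.420 + 0.457 + 6.566 = 34.443 m² sabins.
Volume V = 8.3 × 5.5 × 3.4 = 155.21 m³.
Sabine: RT60 = 0.161 × 155.21 / 34.443 = 0.73 s.

0.73 sec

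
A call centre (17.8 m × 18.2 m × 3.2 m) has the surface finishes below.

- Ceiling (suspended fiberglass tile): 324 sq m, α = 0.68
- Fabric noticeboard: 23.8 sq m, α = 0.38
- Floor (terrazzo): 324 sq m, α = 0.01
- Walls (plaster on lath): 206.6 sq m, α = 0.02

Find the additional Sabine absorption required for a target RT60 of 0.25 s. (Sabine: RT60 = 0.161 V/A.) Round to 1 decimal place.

430.9 sabins

Equivalent absorption area: A₁ = 324×0.68 + 23.8×0.38 + 324×0.01 + 206.6×0.02 = 236.736 sq m.
Target A₂ = 0.161·1036.672/0.25 = 667.617 sabins (V = 1036.672 m³).
Additional absorption ΔA = 667.617 − 236.736 = 430.9 sabins.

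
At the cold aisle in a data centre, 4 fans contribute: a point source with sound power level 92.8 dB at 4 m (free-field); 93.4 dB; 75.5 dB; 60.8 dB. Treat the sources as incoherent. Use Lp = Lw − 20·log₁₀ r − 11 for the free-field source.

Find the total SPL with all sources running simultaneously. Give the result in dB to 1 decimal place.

93.5 dB

Source at 4 m: Lp = 92.8 − 20·log₁₀(4) − 11 = 69.8 dB.
Sum in the linear (power) domain: Σ 10^(Lᵢ/10) = 10^(69.8/10) + 10^(93.4/10) + 10^(75.5/10) + 10^(60.8/10) = 2.234e+09.
Back to dB: 10·log₁₀ Σ = 93.5 dB.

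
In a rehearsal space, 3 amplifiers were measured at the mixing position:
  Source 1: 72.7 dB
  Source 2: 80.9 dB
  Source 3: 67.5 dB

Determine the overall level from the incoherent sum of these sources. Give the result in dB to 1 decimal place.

81.7 dB

Sum in the linear (power) domain: Σ 10^(Lᵢ/10) = 10^(72.7/10) + 10^(80.9/10) + 10^(67.5/10) = 1.473e+08.
Combined level = 10 log₁₀(1.473e+08) = 81.7 dB.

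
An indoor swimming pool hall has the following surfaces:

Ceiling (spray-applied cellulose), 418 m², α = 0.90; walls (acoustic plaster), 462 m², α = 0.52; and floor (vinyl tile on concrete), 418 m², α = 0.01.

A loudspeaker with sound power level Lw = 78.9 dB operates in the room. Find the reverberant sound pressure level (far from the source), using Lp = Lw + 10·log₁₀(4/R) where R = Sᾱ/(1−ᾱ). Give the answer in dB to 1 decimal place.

54.2 dB

A = 620.620 sabins; S = 1298.0 m².
ᾱ = 0.4781, so room constant R = A/(1−ᾱ) = 1189.155 m².
Lp = 78.9 + 10·log₁₀(4/1189.155) = 78.9 + (-24.73) = 54.2 dB.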